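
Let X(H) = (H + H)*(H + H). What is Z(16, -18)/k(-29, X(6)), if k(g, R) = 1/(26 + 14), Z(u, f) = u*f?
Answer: -11520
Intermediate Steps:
X(H) = 4*H² (X(H) = (2*H)*(2*H) = 4*H²)
Z(u, f) = f*u
k(g, R) = 1/40
Z(16, -18)/k(-29, X(6)) = (-18*16)/(1/40) = -288*40 = -11520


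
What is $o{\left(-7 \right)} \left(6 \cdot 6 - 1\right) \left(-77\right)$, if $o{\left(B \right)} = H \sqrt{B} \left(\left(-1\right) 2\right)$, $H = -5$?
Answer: $- 26950 i \sqrt{7} \approx - 71303.0 i$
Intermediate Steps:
$o{\left(B \right)} = 10 \sqrt{B}$ ($o{\left(B \right)} = - 5 \sqrt{B} \left(\left(-1\right) 2\right) = - 5 \sqrt{B} \left(-2\right) = 10 \sqrt{B}$)
$o{\left(-7 \right)} \left(6 \cdot 6 - 1\right) \left(-77\right) = 10 \sqrt{-7} \left(6 \cdot 6 - 1\right) \left(-77\right) = 10 i \sqrt{7} \left(36 - 1\right) \left(-77\right) = 10 i \sqrt{7} \cdot 35 \left(-77\right) = 350 i \sqrt{7} \left(-77\right) = - 26950 i \sqrt{7}$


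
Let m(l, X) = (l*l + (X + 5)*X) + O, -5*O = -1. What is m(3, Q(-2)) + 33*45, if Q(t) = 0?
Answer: 7471/5 ≈ 1494.2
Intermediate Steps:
O = ⅕ (O = -⅕*(-1) = ⅕ ≈ 0.20000)
m(l, X) = ⅕ + l² + X*(5 + X) (m(l, X) = (l*l + (X + 5)*X) + ⅕ = (l² + (5 + X)*X) + ⅕ = (l² + X*(5 + X)) + ⅕ = ⅕ + l² + X*(5 + X))
m(3, Q(-2)) + 33*45 = (⅕ + 0² + 3² + 5*0) + 33*45 = (⅕ + 0 + 9 + 0) + 1485 = 46/5 + 1485 = 7471/5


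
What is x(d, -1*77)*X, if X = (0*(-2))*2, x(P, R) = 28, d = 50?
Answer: 0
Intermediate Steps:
X = 0 (X = 0*2 = 0)
x(d, -1*77)*X = 28*0 = 0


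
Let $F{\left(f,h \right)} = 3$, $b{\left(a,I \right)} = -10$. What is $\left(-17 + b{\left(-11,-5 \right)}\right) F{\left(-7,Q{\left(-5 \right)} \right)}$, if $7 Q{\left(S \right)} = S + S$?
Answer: $-81$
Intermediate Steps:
$Q{\left(S \right)} = \frac{2 S}{7}$ ($Q{\left(S \right)} = \frac{S + S}{7} = \frac{2 S}{7}$)
$\left(-17 + b{\left(-11,-5 \right)}\right) F{\left(-7,Q{\left(-5 \right)} \right)} = \left(-17 - 10\right) 3 = \left(-27\right) 3 = -81$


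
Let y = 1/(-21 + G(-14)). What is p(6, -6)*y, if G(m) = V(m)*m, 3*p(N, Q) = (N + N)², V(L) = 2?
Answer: -48/49 ≈ -0.97959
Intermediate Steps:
p(N, Q) = 4*N²/3 (p(N, Q) = (N + N)²/3 = (2*N)²/3 = (4*N²)/3 = 4*N²/3)
G(m) = 2*m
y = -1/49 (y = 1/(-21 + 2*(-14)) = 1/(-21 - 28) = 1/(-49) = -1/49 ≈ -0.020408)
p(6, -6)*y = ((4/3)*6²)*(-1/49) = ((4/3)*36)*(-1/49) = 48*(-1/49) = -48/49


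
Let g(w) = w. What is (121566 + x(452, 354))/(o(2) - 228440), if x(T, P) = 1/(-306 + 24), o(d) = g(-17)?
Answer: -34281611/64424874 ≈ -0.53212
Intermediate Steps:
o(d) = -17
x(T, P) = -1/282 (x(T, P) = 1/(-282) = -1/282)
(121566 + x(452, 354))/(o(2) - 228440) = (121566 - 1/282)/(-17 - 228440) = (34281611/282)/(-228457) = (34281611/282)*(-1/228457) = -34281611/64424874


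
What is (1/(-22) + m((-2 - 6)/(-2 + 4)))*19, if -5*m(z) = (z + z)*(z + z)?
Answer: -26847/110 ≈ -244.06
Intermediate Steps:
m(z) = -4*z**2/5 (m(z) = -(z + z)*(z + z)/5 = -2*z*2*z/5 = -4*z**2/5)
(1/(-22) + m((-2 - 6)/(-2 + 4)))*19 = (1/(-22) - 4*(-2 - 6)**2/(-2 + 4)**2/5)*19 = (-1/22 - 4*(-8/2)**2/5)*19 = (-1/22 - 4*(-8*1/2)**2/5)*19 = (-1/22 - 4/5*(-4)**2)*19 = (-1/22 - 4/5*16)*19 = (-1/22 - 64/5)*19 = -1413/110*19 = -26847/110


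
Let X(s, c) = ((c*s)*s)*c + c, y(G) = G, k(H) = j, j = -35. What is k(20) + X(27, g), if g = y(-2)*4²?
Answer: 746429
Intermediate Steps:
k(H) = -35
g = -32 (g = -2*4² = -2*16 = -32)
X(s, c) = c + c²*s² (X(s, c) = (c*s²)*c + c = c²*s² + c = c + c²*s²)
k(20) + X(27, g) = -35 - 32*(1 - 32*27²) = -35 - 32*(1 - 32*729) = -35 - 32*(1 - 23328) = -35 - 32*(-23327) = -35 + 746464 = 746429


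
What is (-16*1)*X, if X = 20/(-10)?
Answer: 32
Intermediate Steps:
X = -2 (X = 20*(-⅒) = -2)
(-16*1)*X = -16*1*(-2) = -16*(-2) = 32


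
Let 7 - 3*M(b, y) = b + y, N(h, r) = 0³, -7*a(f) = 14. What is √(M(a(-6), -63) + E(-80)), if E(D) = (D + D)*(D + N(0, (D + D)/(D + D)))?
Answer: 2*√3206 ≈ 113.24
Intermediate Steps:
a(f) = -2 (a(f) = -⅐*14 = -2)
N(h, r) = 0
M(b, y) = 7/3 - b/3 - y/3 (M(b, y) = 7/3 - (b + y)/3 = 7/3 + (-b/3 - y/3) = 7/3 - b/3 - y/3)
E(D) = 2*D² (E(D) = (D + D)*(D + 0) = (2*D)*D = 2*D²)
√(M(a(-6), -63) + E(-80)) = √((7/3 - ⅓*(-2) - ⅓*(-63)) + 2*(-80)²) = √((7/3 + ⅔ + 21) + 2*6400) = √(24 + 12800) = √12824 = 2*√3206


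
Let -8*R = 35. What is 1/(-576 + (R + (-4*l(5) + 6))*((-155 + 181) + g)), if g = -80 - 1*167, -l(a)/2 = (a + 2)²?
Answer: -8/700537 ≈ -1.1420e-5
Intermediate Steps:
R = -35/8 (R = -⅛*35 = -35/8 ≈ -4.3750)
l(a) = -2*(2 + a)² (l(a) = -2*(a + 2)² = -2*(2 + a)²)
g = -247 (g = -80 - 167 = -247)
1/(-576 + (R + (-4*l(5) + 6))*((-155 + 181) + g)) = 1/(-576 + (-35/8 + (-(-8)*(2 + 5)² + 6))*((-155 + 181) - 247)) = 1/(-576 + (-35/8 + (-(-8)*7² + 6))*(26 - 247)) = 1/(-576 + (-35/8 + (-(-8)*49 + 6))*(-221)) = 1/(-576 + (-35/8 + (-4*(-98) + 6))*(-221)) = 1/(-576 + (-35/8 + (392 + 6))*(-221)) = 1/(-576 + (-35/8 + 398)*(-221)) = 1/(-576 + (3149/8)*(-221)) = 1/(-576 - 695929/8) = 1/(-700537/8) = -8/700537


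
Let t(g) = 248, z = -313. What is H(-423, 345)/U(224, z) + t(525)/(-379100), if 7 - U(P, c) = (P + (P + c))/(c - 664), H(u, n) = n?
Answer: 31944902987/660960850 ≈ 48.331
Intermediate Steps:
U(P, c) = 7 - (c + 2*P)/(-664 + c) (U(P, c) = 7 - (P + (P + c))/(c - 664) = 7 - (c + 2*P)/(-664 + c))
H(-423, 345)/U(224, z) + t(525)/(-379100) = 345/((2*(-2324 - 1*224 + 3*(-313))/(-664 - 313))) + 248/(-379100) = 345/((2*(-2324 - 224 - 939)/(-977))) + 248*(-1/379100) = 345/((2*(-1/977)*(-3487))) - 62/94775 = 345/(6974/977) - 62/94775 = 345*(977/6974) - 62/94775 = 337065/6974 - 62/94775 = 31944902987/660960850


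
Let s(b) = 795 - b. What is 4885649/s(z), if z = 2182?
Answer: -4885649/1387 ≈ -3522.5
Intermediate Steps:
4885649/s(z) = 4885649/(795 - 1*2182) = 4885649/(795 - 2182) = 4885649/(-1387) = 4885649*(-1/1387) = -4885649/1387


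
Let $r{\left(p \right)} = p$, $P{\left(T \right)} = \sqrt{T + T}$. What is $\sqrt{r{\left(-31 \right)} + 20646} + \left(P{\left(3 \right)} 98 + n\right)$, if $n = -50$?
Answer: $-50 + \sqrt{20615} + 98 \sqrt{6} \approx 333.63$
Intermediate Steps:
$P{\left(T \right)} = \sqrt{2} \sqrt{T}$ ($P{\left(T \right)} = \sqrt{2 T} = \sqrt{2} \sqrt{T}$)
$\sqrt{r{\left(-31 \right)} + 20646} + \left(P{\left(3 \right)} 98 + n\right) = \sqrt{-31 + 20646} - \left(50 - \sqrt{2} \sqrt{3} \cdot 98\right) = \sqrt{20615} - \left(50 - \sqrt{6} \cdot 98\right) = \sqrt{20615} - \left(50 - 98 \sqrt{6}\right) = -50 + \sqrt{20615} + 98 \sqrt{6}$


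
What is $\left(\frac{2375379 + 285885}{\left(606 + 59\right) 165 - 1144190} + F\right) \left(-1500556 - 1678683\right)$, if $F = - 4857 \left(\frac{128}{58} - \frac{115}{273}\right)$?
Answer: $\frac{10756571016359792107}{389993305} \approx 2.7581 \cdot 10^{10}$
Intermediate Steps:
$F = - \frac{22887803}{2639}$ ($F = - 4857 \left(128 \cdot \frac{1}{58} - \frac{115}{273}\right) = - 4857 \left(\frac{64}{29} - \frac{115}{273}\right) = \left(-4857\right) \frac{14137}{7917} = - \frac{22887803}{2639} \approx -8672.9$)
$\left(\frac{2375379 + 285885}{\left(606 + 59\right) 165 - 1144190} + F\right) \left(-1500556 - 1678683\right) = \left(\frac{2375379 + 285885}{\left(606 + 59\right) 165 - 1144190} - \frac{22887803}{2639}\right) \left(-1500556 - 1678683\right) = \left(\frac{2661264}{665 \cdot 165 - 1144190} - \frac{22887803}{2639}\right) \left(-3179239\right) = \left(\frac{2661264}{109725 - 1144190} - \frac{22887803}{2639}\right) \left(-3179239\right) = \left(\frac{2661264}{-1034465} - \frac{22887803}{2639}\right) \left(-3179239\right) = \left(2661264 \left(- \frac{1}{1034465}\right) - \frac{22887803}{2639}\right) \left(-3179239\right) = \left(- \frac{2661264}{1034465} - \frac{22887803}{2639}\right) \left(-3179239\right) = \left(- \frac{23683654206091}{2729953135}\right) \left(-3179239\right) = \frac{10756571016359792107}{389993305}$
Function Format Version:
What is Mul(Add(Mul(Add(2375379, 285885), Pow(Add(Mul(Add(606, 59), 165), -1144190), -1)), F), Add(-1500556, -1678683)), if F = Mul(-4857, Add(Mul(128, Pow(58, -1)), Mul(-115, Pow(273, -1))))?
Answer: Rational(10756571016359792107, 389993305) ≈ 2.7581e+10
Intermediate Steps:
F = Rational(-22887803, 2639) (F = Mul(-4857, Add(Mul(128, Rational(1, 58)), Mul(-115, Rational(1, 273)))) = Mul(-4857, Add(Rational(64, 29), Rational(-115, 273))) = Mul(-4857, Rational(14137, 7917)) = Rational(-22887803, 2639) ≈ -8672.9)
Mul(Add(Mul(Add(2375379, 285885), Pow(Add(Mul(Add(606, 59), 165), -1144190), -1)), F), Add(-1500556, -1678683)) = Mul(Add(Mul(Add(2375379, 285885), Pow(Add(Mul(Add(606, 59), 165), -1144190), -1)), Rational(-22887803, 2639)), Add(-1500556, -1678683)) = Mul(Add(Mul(2661264, Pow(Add(Mul(665, 165), -1144190), -1)), Rational(-22887803, 2639)), -3179239) = Mul(Add(Mul(2661264, Pow(Add(109725, -1144190), -1)), Rational(-22887803, 2639)), -3179239) = Mul(Add(Mul(2661264, Pow(-1034465, -1)), Rational(-22887803, 2639)), -3179239) = Mul(Add(Mul(2661264, Rational(-1, 1034465)), Rational(-22887803, 2639)), -3179239) = Mul(Add(Rational(-2661264, 1034465), Rational(-22887803, 2639)), -3179239) = Mul(Rational(-23683654206091, 2729953135), -3179239) = Rational(10756571016359792107, 389993305)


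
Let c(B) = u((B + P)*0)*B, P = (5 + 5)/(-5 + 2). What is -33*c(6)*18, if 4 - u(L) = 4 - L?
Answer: 0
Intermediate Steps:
P = -10/3 (P = 10/(-3) = 10*(-⅓) = -10/3 ≈ -3.3333)
u(L) = L (u(L) = 4 - (4 - L) = 4 + (-4 + L) = L)
c(B) = 0 (c(B) = ((B - 10/3)*0)*B = ((-10/3 + B)*0)*B = 0*B = 0)
-33*c(6)*18 = -33*0*18 = 0*18 = 0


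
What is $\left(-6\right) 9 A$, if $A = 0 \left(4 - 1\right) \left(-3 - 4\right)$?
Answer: $0$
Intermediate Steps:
$A = 0$ ($A = 0 \cdot 3 \left(-7\right) = 0 \left(-21\right) = 0$)
$\left(-6\right) 9 A = \left(-6\right) 9 \cdot 0 = \left(-54\right) 0 = 0$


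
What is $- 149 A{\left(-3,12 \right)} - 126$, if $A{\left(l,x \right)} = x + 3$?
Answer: $-2361$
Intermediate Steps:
$A{\left(l,x \right)} = 3 + x$
$- 149 A{\left(-3,12 \right)} - 126 = - 149 \left(3 + 12\right) - 126 = \left(-149\right) 15 - 126 = -2235 - 126 = -2361$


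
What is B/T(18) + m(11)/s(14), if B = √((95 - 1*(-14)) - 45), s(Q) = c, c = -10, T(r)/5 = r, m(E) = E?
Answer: -91/90 ≈ -1.0111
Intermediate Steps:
T(r) = 5*r
s(Q) = -10
B = 8 (B = √((95 + 14) - 45) = √(109 - 45) = √64 = 8)
B/T(18) + m(11)/s(14) = 8/((5*18)) + 11/(-10) = 8/90 + 11*(-⅒) = 8*(1/90) - 11/10 = 4/45 - 11/10 = -91/90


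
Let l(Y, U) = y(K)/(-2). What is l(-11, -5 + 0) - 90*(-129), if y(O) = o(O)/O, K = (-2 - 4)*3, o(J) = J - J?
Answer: 11610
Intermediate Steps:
o(J) = 0
K = -18 (K = -6*3 = -18)
y(O) = 0 (y(O) = 0/O = 0)
l(Y, U) = 0 (l(Y, U) = 0/(-2) = 0*(-1/2) = 0)
l(-11, -5 + 0) - 90*(-129) = 0 - 90*(-129) = 0 + 11610 = 11610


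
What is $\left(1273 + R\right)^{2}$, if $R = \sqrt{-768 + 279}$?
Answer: $\left(1273 + i \sqrt{489}\right)^{2} \approx 1.62 \cdot 10^{6} + 56301.0 i$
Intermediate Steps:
$R = i \sqrt{489}$ ($R = \sqrt{-489} = i \sqrt{489} \approx 22.113 i$)
$\left(1273 + R\right)^{2} = \left(1273 + i \sqrt{489}\right)^{2}$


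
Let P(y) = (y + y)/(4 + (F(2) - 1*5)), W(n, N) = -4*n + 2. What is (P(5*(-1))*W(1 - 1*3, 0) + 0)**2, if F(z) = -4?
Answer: 400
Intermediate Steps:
W(n, N) = 2 - 4*n
P(y) = -2*y/5 (P(y) = (y + y)/(4 + (-4 - 1*5)) = (2*y)/(4 + (-4 - 5)) = (2*y)/(4 - 9) = (2*y)/(-5) = (2*y)*(-1/5) = -2*y/5)
(P(5*(-1))*W(1 - 1*3, 0) + 0)**2 = ((-2*(-1))*(2 - 4*(1 - 1*3)) + 0)**2 = ((-2/5*(-5))*(2 - 4*(1 - 3)) + 0)**2 = (2*(2 - 4*(-2)) + 0)**2 = (2*(2 + 8) + 0)**2 = (2*10 + 0)**2 = (20 + 0)**2 = 20**2 = 400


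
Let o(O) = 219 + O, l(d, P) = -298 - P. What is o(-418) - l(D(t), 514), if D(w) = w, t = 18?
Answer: 613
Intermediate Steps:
o(-418) - l(D(t), 514) = (219 - 418) - (-298 - 1*514) = -199 - (-298 - 514) = -199 - 1*(-812) = -199 + 812 = 613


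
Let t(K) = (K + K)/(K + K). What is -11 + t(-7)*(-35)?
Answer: -46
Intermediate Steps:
t(K) = 1 (t(K) = (2*K)/((2*K)) = (2*K)*(1/(2*K)) = 1)
-11 + t(-7)*(-35) = -11 + 1*(-35) = -11 - 35 = -46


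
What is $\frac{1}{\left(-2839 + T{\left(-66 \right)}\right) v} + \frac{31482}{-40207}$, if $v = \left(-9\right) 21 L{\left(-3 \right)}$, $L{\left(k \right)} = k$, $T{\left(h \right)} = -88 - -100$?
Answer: $- \frac{50462821345}{64448162163} \approx -0.783$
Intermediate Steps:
$T{\left(h \right)} = 12$ ($T{\left(h \right)} = -88 + 100 = 12$)
$v = 567$ ($v = \left(-9\right) 21 \left(-3\right) = \left(-189\right) \left(-3\right) = 567$)
$\frac{1}{\left(-2839 + T{\left(-66 \right)}\right) v} + \frac{31482}{-40207} = \frac{1}{\left(-2839 + 12\right) 567} + \frac{31482}{-40207} = \frac{1}{-2827} \cdot \frac{1}{567} + 31482 \left(- \frac{1}{40207}\right) = \left(- \frac{1}{2827}\right) \frac{1}{567} - \frac{31482}{40207} = - \frac{1}{1602909} - \frac{31482}{40207} = - \frac{50462821345}{64448162163}$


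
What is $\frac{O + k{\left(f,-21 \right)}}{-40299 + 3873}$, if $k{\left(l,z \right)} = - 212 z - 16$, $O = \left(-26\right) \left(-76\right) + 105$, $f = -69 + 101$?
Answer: $- \frac{6517}{36426} \approx -0.17891$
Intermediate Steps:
$f = 32$
$O = 2081$ ($O = 1976 + 105 = 2081$)
$k{\left(l,z \right)} = -16 - 212 z$
$\frac{O + k{\left(f,-21 \right)}}{-40299 + 3873} = \frac{2081 - -4436}{-40299 + 3873} = \frac{2081 + \left(-16 + 4452\right)}{-36426} = \left(2081 + 4436\right) \left(- \frac{1}{36426}\right) = 6517 \left(- \frac{1}{36426}\right) = - \frac{6517}{36426}$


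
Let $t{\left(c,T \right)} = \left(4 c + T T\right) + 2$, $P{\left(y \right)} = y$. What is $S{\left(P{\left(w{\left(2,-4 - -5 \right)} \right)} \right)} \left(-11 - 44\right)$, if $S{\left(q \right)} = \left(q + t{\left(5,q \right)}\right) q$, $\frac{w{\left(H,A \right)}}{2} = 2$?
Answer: $-9240$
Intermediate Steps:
$w{\left(H,A \right)} = 4$ ($w{\left(H,A \right)} = 2 \cdot 2 = 4$)
$t{\left(c,T \right)} = 2 + T^{2} + 4 c$ ($t{\left(c,T \right)} = \left(4 c + T^{2}\right) + 2 = \left(T^{2} + 4 c\right) + 2 = 2 + T^{2} + 4 c$)
$S{\left(q \right)} = q \left(22 + q + q^{2}\right)$ ($S{\left(q \right)} = \left(q + \left(2 + q^{2} + 4 \cdot 5\right)\right) q = \left(q + \left(2 + q^{2} + 20\right)\right) q = \left(q + \left(22 + q^{2}\right)\right) q = \left(22 + q + q^{2}\right) q = q \left(22 + q + q^{2}\right)$)
$S{\left(P{\left(w{\left(2,-4 - -5 \right)} \right)} \right)} \left(-11 - 44\right) = 4 \left(22 + 4 + 4^{2}\right) \left(-11 - 44\right) = 4 \left(22 + 4 + 16\right) \left(-55\right) = 4 \cdot 42 \left(-55\right) = 168 \left(-55\right) = -9240$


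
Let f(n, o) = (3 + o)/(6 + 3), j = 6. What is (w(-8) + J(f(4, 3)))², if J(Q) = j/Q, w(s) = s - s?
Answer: 81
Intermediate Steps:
f(n, o) = ⅓ + o/9 (f(n, o) = (3 + o)/9 = (3 + o)*(⅑) = ⅓ + o/9)
w(s) = 0
J(Q) = 6/Q
(w(-8) + J(f(4, 3)))² = (0 + 6/(⅓ + (⅑)*3))² = (0 + 6/(⅓ + ⅓))² = (0 + 6/(⅔))² = (0 + 6*(3/2))² = (0 + 9)² = 9² = 81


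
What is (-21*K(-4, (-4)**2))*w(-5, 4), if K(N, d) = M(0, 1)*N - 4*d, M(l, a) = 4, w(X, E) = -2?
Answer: -3360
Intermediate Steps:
K(N, d) = -4*d + 4*N (K(N, d) = 4*N - 4*d = -4*d + 4*N)
(-21*K(-4, (-4)**2))*w(-5, 4) = -21*(-4*(-4)**2 + 4*(-4))*(-2) = -21*(-4*16 - 16)*(-2) = -21*(-64 - 16)*(-2) = -21*(-80)*(-2) = 1680*(-2) = -3360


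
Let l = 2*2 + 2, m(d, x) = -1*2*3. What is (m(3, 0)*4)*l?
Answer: -144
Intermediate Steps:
m(d, x) = -6 (m(d, x) = -2*3 = -6)
l = 6 (l = 4 + 2 = 6)
(m(3, 0)*4)*l = -6*4*6 = -24*6 = -144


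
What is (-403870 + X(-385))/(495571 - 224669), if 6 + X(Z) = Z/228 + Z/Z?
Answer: -92083885/61765656 ≈ -1.4909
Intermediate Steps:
X(Z) = -5 + Z/228 (X(Z) = -6 + (Z/228 + Z/Z) = -6 + (Z*(1/228) + 1) = -6 + (Z/228 + 1) = -6 + (1 + Z/228) = -5 + Z/228)
(-403870 + X(-385))/(495571 - 224669) = (-403870 + (-5 + (1/228)*(-385)))/(495571 - 224669) = (-403870 + (-5 - 385/228))/270902 = (-403870 - 1525/228)*(1/270902) = -92083885/228*1/270902 = -92083885/61765656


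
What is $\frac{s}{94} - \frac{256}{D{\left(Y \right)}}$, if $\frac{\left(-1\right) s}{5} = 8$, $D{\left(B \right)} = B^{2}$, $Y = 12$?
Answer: $- \frac{932}{423} \approx -2.2033$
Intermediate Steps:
$s = -40$ ($s = \left(-5\right) 8 = -40$)
$\frac{s}{94} - \frac{256}{D{\left(Y \right)}} = - \frac{40}{94} - \frac{256}{12^{2}} = \left(-40\right) \frac{1}{94} - \frac{256}{144} = - \frac{20}{47} - \frac{16}{9} = - \frac{932}{423}$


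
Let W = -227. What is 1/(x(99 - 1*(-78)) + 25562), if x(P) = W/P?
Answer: 177/4524247 ≈ 3.9123e-5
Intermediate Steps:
x(P) = -227/P
1/(x(99 - 1*(-78)) + 25562) = 1/(-227/(99 - 1*(-78)) + 25562) = 1/(-227/(99 + 78) + 25562) = 1/(-227/177 + 25562) = 1/(4524247/177) = 177/4524247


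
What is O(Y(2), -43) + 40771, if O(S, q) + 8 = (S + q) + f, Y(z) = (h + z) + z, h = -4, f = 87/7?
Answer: 285127/7 ≈ 40732.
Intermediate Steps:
f = 87/7 (f = 87*(⅐) = 87/7 ≈ 12.429)
Y(z) = -4 + 2*z (Y(z) = (-4 + z) + z = -4 + 2*z)
O(S, q) = 31/7 + S + q (O(S, q) = -8 + ((S + q) + 87/7) = -8 + (87/7 + S + q) = 31/7 + S + q)
O(Y(2), -43) + 40771 = (31/7 + (-4 + 2*2) - 43) + 40771 = (31/7 + (-4 + 4) - 43) + 40771 = (31/7 + 0 - 43) + 40771 = -270/7 + 40771 = 285127/7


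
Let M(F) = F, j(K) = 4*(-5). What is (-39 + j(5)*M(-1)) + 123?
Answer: 104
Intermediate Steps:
j(K) = -20
(-39 + j(5)*M(-1)) + 123 = (-39 - 20*(-1)) + 123 = (-39 + 20) + 123 = -19 + 123 = 104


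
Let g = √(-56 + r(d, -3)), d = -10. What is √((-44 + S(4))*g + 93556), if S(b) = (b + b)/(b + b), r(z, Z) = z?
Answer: √(93556 - 43*I*√66) ≈ 305.87 - 0.571*I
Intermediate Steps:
S(b) = 1 (S(b) = (2*b)/((2*b)) = (2*b)*(1/(2*b)) = 1)
g = I*√66 (g = √(-56 - 10) = √(-66) = I*√66 ≈ 8.124*I)
√((-44 + S(4))*g + 93556) = √((-44 + 1)*(I*√66) + 93556) = √(-43*I*√66 + 93556) = √(93556 - 43*I*√66)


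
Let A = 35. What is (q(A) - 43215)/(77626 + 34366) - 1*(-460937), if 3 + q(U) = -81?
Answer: 51621213205/111992 ≈ 4.6094e+5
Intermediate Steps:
q(U) = -84 (q(U) = -3 - 81 = -84)
(q(A) - 43215)/(77626 + 34366) - 1*(-460937) = (-84 - 43215)/(77626 + 34366) - 1*(-460937) = -43299/111992 + 460937 = 51621213205/111992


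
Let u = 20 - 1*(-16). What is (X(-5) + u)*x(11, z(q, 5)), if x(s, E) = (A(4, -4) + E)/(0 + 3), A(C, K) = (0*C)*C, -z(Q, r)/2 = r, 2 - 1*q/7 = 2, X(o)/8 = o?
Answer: 40/3 ≈ 13.333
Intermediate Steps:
X(o) = 8*o
q = 0 (q = 14 - 7*2 = 14 - 14 = 0)
u = 36 (u = 20 + 16 = 36)
z(Q, r) = -2*r
A(C, K) = 0 (A(C, K) = 0*C = 0)
x(s, E) = E/3 (x(s, E) = (0 + E)/(0 + 3) = E/3)
(X(-5) + u)*x(11, z(q, 5)) = (8*(-5) + 36)*((-2*5)/3) = (-40 + 36)*((⅓)*(-10)) = -4*(-10/3) = 40/3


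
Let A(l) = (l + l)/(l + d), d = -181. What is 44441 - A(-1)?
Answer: 4044130/91 ≈ 44441.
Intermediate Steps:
A(l) = 2*l/(-181 + l) (A(l) = (l + l)/(l - 181) = (2*l)/(-181 + l) = 2*l/(-181 + l))
44441 - A(-1) = 44441 - 2*(-1)/(-181 - 1) = 44441 - 2*(-1)/(-182) = 44441 - 2*(-1)*(-1)/182 = 44441 - 1*1/91 = 44441 - 1/91 = 4044130/91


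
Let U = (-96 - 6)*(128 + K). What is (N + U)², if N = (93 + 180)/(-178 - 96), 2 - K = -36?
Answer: 21526268608881/75076 ≈ 2.8673e+8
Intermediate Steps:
K = 38 (K = 2 - 1*(-36) = 2 + 36 = 38)
U = -16932 (U = (-96 - 6)*(128 + 38) = -102*166 = -16932)
N = -273/274 (N = 273/(-274) = 273*(-1/274) = -273/274 ≈ -0.99635)
(N + U)² = (-273/274 - 16932)² = (-4639641/274)² = 21526268608881/75076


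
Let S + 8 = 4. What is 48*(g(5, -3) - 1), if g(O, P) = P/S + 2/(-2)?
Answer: -60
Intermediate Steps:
S = -4 (S = -8 + 4 = -4)
g(O, P) = -1 - P/4 (g(O, P) = P/(-4) + 2/(-2) = P*(-¼) + 2*(-½) = -P/4 - 1 = -1 - P/4)
48*(g(5, -3) - 1) = 48*((-1 - ¼*(-3)) - 1) = 48*((-1 + ¾) - 1) = 48*(-¼ - 1) = 48*(-5/4) = -60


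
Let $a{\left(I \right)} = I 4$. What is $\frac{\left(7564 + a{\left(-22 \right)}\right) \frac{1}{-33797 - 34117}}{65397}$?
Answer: $- \frac{178}{105746949} \approx -1.6833 \cdot 10^{-6}$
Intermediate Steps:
$a{\left(I \right)} = 4 I$
$\frac{\left(7564 + a{\left(-22 \right)}\right) \frac{1}{-33797 - 34117}}{65397} = \frac{\left(7564 + 4 \left(-22\right)\right) \frac{1}{-33797 - 34117}}{65397} = \frac{7564 - 88}{-67914} \cdot \frac{1}{65397} = 7476 \left(- \frac{1}{67914}\right) \frac{1}{65397} = \left(- \frac{178}{1617}\right) \frac{1}{65397} = - \frac{178}{105746949}$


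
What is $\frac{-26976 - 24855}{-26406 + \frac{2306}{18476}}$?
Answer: $\frac{478814778}{243937475} \approx 1.9629$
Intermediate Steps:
$\frac{-26976 - 24855}{-26406 + \frac{2306}{18476}} = - \frac{51831}{-26406 + 2306 \cdot \frac{1}{18476}} = - \frac{51831}{-26406 + \frac{1153}{9238}} = - \frac{51831}{- \frac{243937475}{9238}} = \left(-51831\right) \left(- \frac{9238}{243937475}\right) = \frac{478814778}{243937475}$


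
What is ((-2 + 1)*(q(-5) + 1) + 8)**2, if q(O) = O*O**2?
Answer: 17424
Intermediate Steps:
q(O) = O**3
((-2 + 1)*(q(-5) + 1) + 8)**2 = ((-2 + 1)*((-5)**3 + 1) + 8)**2 = (-(-125 + 1) + 8)**2 = (-1*(-124) + 8)**2 = (124 + 8)**2 = 132**2 = 17424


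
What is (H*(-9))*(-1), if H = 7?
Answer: 63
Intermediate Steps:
(H*(-9))*(-1) = (7*(-9))*(-1) = -63*(-1) = 63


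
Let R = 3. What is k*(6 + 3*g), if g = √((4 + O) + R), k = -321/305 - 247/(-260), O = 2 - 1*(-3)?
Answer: -75/122 - 75*√3/122 ≈ -1.6795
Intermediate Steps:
O = 5 (O = 2 + 3 = 5)
k = -25/244 (k = -321*1/305 - 247*(-1/260) = -321/305 + 19/20 = -25/244 ≈ -0.10246)
g = 2*√3 (g = √((4 + 5) + 3) = √(9 + 3) = √12 = 2*√3 ≈ 3.4641)
k*(6 + 3*g) = -25*(6 + 3*(2*√3))/244 = -25*(6 + 6*√3)/244 = -75/122 - 75*√3/122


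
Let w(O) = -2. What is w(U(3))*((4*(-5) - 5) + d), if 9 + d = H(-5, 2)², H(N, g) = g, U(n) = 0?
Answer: 60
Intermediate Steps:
d = -5 (d = -9 + 2² = -9 + 4 = -5)
w(U(3))*((4*(-5) - 5) + d) = -2*((4*(-5) - 5) - 5) = -2*((-20 - 5) - 5) = -2*(-25 - 5) = -2*(-30) = 60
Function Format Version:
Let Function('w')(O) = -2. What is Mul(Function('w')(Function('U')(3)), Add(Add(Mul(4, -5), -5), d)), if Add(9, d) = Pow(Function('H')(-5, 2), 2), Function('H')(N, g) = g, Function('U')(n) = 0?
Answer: 60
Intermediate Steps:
d = -5 (d = Add(-9, Pow(2, 2)) = Add(-9, 4) = -5)
Mul(Function('w')(Function('U')(3)), Add(Add(Mul(4, -5), -5), d)) = Mul(-2, Add(Add(Mul(4, -5), -5), -5)) = Mul(-2, Add(Add(-20, -5), -5)) = Mul(-2, Add(-25, -5)) = Mul(-2, -30) = 60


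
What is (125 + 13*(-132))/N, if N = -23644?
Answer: 1591/23644 ≈ 0.067290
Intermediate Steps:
(125 + 13*(-132))/N = (125 + 13*(-132))/(-23644) = (125 - 1716)*(-1/23644) = -1591*(-1/23644) = 1591/23644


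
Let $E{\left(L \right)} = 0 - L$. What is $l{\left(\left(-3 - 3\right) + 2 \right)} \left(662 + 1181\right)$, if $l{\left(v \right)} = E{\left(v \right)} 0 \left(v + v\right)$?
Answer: $0$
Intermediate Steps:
$E{\left(L \right)} = - L$
$l{\left(v \right)} = 0$ ($l{\left(v \right)} = - v 0 \left(v + v\right) = 0 \cdot 2 v = 0$)
$l{\left(\left(-3 - 3\right) + 2 \right)} \left(662 + 1181\right) = 0 \left(662 + 1181\right) = 0 \cdot 1843 = 0$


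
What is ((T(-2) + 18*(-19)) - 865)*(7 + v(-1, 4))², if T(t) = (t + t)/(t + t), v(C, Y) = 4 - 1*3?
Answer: -77184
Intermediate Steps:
v(C, Y) = 1 (v(C, Y) = 4 - 3 = 1)
T(t) = 1 (T(t) = (2*t)/((2*t)) = (2*t)*(1/(2*t)) = 1)
((T(-2) + 18*(-19)) - 865)*(7 + v(-1, 4))² = ((1 + 18*(-19)) - 865)*(7 + 1)² = ((1 - 342) - 865)*8² = (-341 - 865)*64 = -1206*64 = -77184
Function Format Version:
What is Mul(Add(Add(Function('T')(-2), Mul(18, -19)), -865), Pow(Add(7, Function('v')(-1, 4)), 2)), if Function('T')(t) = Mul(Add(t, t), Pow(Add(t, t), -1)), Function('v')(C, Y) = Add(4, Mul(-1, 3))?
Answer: -77184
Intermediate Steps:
Function('v')(C, Y) = 1 (Function('v')(C, Y) = Add(4, -3) = 1)
Function('T')(t) = 1 (Function('T')(t) = Mul(Mul(2, t), Pow(Mul(2, t), -1)) = Mul(Mul(2, t), Mul(Rational(1, 2), Pow(t, -1))) = 1)
Mul(Add(Add(Function('T')(-2), Mul(18, -19)), -865), Pow(Add(7, Function('v')(-1, 4)), 2)) = Mul(Add(Add(1, Mul(18, -19)), -865), Pow(Add(7, 1), 2)) = Mul(Add(Add(1, -342), -865), Pow(8, 2)) = Mul(Add(-341, -865), 64) = Mul(-1206, 64) = -77184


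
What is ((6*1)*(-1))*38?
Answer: -228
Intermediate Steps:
((6*1)*(-1))*38 = (6*(-1))*38 = -6*38 = -228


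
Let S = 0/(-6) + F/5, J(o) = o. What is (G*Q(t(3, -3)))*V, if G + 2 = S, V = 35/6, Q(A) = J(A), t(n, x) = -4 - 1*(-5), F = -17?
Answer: -63/2 ≈ -31.500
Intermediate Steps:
t(n, x) = 1 (t(n, x) = -4 + 5 = 1)
Q(A) = A
V = 35/6 (V = 35*(1/6) = 35/6 ≈ 5.8333)
S = -17/5 (S = 0/(-6) - 17/5 = 0*(-1/6) - 17*1/5 = 0 - 17/5 = -17/5 ≈ -3.4000)
G = -27/5 (G = -2 - 17/5 = -27/5 ≈ -5.4000)
(G*Q(t(3, -3)))*V = -27/5*1*(35/6) = -27/5*35/6 = -63/2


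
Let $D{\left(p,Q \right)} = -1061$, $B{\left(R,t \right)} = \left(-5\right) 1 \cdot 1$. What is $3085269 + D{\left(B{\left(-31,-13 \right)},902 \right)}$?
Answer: $3084208$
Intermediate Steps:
$B{\left(R,t \right)} = -5$ ($B{\left(R,t \right)} = \left(-5\right) 1 = -5$)
$3085269 + D{\left(B{\left(-31,-13 \right)},902 \right)} = 3085269 - 1061 = 3084208$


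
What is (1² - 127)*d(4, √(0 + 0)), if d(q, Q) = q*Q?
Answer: 0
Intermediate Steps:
d(q, Q) = Q*q
(1² - 127)*d(4, √(0 + 0)) = (1² - 127)*(√(0 + 0)*4) = (1 - 127)*(√0*4) = -0*4 = -126*0 = 0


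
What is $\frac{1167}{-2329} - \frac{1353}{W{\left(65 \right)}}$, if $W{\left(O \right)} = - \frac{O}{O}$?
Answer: $\frac{3149970}{2329} \approx 1352.5$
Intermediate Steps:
$W{\left(O \right)} = -1$ ($W{\left(O \right)} = \left(-1\right) 1 = -1$)
$\frac{1167}{-2329} - \frac{1353}{W{\left(65 \right)}} = \frac{1167}{-2329} - \frac{1353}{-1} = 1167 \left(- \frac{1}{2329}\right) - -1353 = - \frac{1167}{2329} + 1353 = \frac{3149970}{2329}$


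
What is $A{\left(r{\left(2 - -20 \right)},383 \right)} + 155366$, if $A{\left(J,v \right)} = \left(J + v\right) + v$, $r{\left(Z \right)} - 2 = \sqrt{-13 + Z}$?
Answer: $156137$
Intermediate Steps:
$r{\left(Z \right)} = 2 + \sqrt{-13 + Z}$
$A{\left(J,v \right)} = J + 2 v$
$A{\left(r{\left(2 - -20 \right)},383 \right)} + 155366 = \left(\left(2 + \sqrt{-13 + \left(2 - -20\right)}\right) + 2 \cdot 383\right) + 155366 = \left(\left(2 + \sqrt{-13 + \left(2 + 20\right)}\right) + 766\right) + 155366 = \left(\left(2 + \sqrt{-13 + 22}\right) + 766\right) + 155366 = \left(\left(2 + \sqrt{9}\right) + 766\right) + 155366 = \left(\left(2 + 3\right) + 766\right) + 155366 = \left(5 + 766\right) + 155366 = 771 + 155366 = 156137$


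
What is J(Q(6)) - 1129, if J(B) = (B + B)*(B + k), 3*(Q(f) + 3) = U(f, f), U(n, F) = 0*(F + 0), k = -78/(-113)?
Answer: -126011/113 ≈ -1115.1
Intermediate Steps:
k = 78/113 (k = -78*(-1/113) = 78/113 ≈ 0.69027)
U(n, F) = 0 (U(n, F) = 0*F = 0)
Q(f) = -3 (Q(f) = -3 + (⅓)*0 = -3 + 0 = -3)
J(B) = 2*B*(78/113 + B) (J(B) = (B + B)*(B + 78/113) = (2*B)*(78/113 + B) = 2*B*(78/113 + B))
J(Q(6)) - 1129 = (2/113)*(-3)*(78 + 113*(-3)) - 1129 = (2/113)*(-3)*(78 - 339) - 1129 = (2/113)*(-3)*(-261) - 1129 = 1566/113 - 1129 = -126011/113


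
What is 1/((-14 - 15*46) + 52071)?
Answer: 1/51367 ≈ 1.9468e-5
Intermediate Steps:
1/((-14 - 15*46) + 52071) = 1/((-14 - 690) + 52071) = 1/(-704 + 52071) = 1/51367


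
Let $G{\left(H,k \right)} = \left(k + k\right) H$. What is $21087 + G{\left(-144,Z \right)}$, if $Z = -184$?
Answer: $74079$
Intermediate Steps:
$G{\left(H,k \right)} = 2 H k$ ($G{\left(H,k \right)} = 2 k H = 2 H k$)
$21087 + G{\left(-144,Z \right)} = 21087 + 2 \left(-144\right) \left(-184\right) = 21087 + 52992 = 74079$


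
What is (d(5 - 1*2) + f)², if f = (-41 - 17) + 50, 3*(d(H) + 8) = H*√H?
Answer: (16 - √3)² ≈ 203.57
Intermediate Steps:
d(H) = -8 + H^(3/2)/3 (d(H) = -8 + (H*√H)/3 = -8 + H^(3/2)/3)
f = -8 (f = -58 + 50 = -8)
(d(5 - 1*2) + f)² = ((-8 + (5 - 1*2)^(3/2)/3) - 8)² = ((-8 + (5 - 2)^(3/2)/3) - 8)² = ((-8 + 3^(3/2)/3) - 8)² = ((-8 + (3*√3)/3) - 8)² = ((-8 + √3) - 8)² = (-16 + √3)²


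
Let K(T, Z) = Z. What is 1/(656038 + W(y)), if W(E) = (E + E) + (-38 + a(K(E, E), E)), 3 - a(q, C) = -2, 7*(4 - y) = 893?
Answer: 7/4590305 ≈ 1.5250e-6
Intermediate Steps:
y = -865/7 (y = 4 - 1/7*893 = 4 - 893/7 = -865/7 ≈ -123.57)
a(q, C) = 5 (a(q, C) = 3 - 1*(-2) = 3 + 2 = 5)
W(E) = -33 + 2*E (W(E) = (E + E) + (-38 + 5) = 2*E - 33 = -33 + 2*E)
1/(656038 + W(y)) = 1/(656038 + (-33 + 2*(-865/7))) = 1/(656038 + (-33 - 1730/7)) = 1/(656038 - 1961/7) = 1/(4590305/7) = 7/4590305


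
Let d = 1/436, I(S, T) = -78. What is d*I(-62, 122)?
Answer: -39/218 ≈ -0.17890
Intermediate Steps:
d = 1/436 ≈ 0.0022936
d*I(-62, 122) = (1/436)*(-78) = -39/218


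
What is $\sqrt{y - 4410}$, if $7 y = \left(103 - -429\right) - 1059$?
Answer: $\frac{i \sqrt{219779}}{7} \approx 66.972 i$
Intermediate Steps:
$y = - \frac{527}{7}$ ($y = \frac{\left(103 - -429\right) - 1059}{7} = \frac{\left(103 + 429\right) - 1059}{7} = \frac{532 - 1059}{7} = \frac{1}{7} \left(-527\right) = - \frac{527}{7} \approx -75.286$)
$\sqrt{y - 4410} = \sqrt{- \frac{527}{7} - 4410} = \sqrt{- \frac{31397}{7}} = \frac{i \sqrt{219779}}{7}$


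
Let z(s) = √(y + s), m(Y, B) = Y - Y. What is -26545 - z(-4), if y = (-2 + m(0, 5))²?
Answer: -26545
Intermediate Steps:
m(Y, B) = 0
y = 4 (y = (-2 + 0)² = (-2)² = 4)
z(s) = √(4 + s)
-26545 - z(-4) = -26545 - √(4 - 4) = -26545 - √0 = -26545 - 1*0 = -26545 + 0 = -26545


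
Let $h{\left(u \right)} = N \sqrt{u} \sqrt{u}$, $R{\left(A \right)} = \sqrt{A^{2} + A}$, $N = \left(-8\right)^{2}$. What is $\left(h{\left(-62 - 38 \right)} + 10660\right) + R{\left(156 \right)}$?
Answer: $4260 + 2 \sqrt{6123} \approx 4416.5$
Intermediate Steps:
$N = 64$
$R{\left(A \right)} = \sqrt{A + A^{2}}$
$h{\left(u \right)} = 64 u$ ($h{\left(u \right)} = 64 \sqrt{u} \sqrt{u} = 64 u$)
$\left(h{\left(-62 - 38 \right)} + 10660\right) + R{\left(156 \right)} = \left(64 \left(-62 - 38\right) + 10660\right) + \sqrt{156 \left(1 + 156\right)} = \left(64 \left(-62 - 38\right) + 10660\right) + \sqrt{156 \cdot 157} = \left(64 \left(-100\right) + 10660\right) + \sqrt{24492} = \left(-6400 + 10660\right) + 2 \sqrt{6123} = 4260 + 2 \sqrt{6123}$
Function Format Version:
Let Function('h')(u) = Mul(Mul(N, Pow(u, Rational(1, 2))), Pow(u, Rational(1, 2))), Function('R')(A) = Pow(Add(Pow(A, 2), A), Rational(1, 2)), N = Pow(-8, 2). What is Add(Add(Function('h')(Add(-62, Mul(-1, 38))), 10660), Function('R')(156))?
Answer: Add(4260, Mul(2, Pow(6123, Rational(1, 2)))) ≈ 4416.5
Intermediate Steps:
N = 64
Function('R')(A) = Pow(Add(A, Pow(A, 2)), Rational(1, 2))
Function('h')(u) = Mul(64, u) (Function('h')(u) = Mul(Mul(64, Pow(u, Rational(1, 2))), Pow(u, Rational(1, 2))) = Mul(64, u))
Add(Add(Function('h')(Add(-62, Mul(-1, 38))), 10660), Function('R')(156)) = Add(Add(Mul(64, Add(-62, Mul(-1, 38))), 10660), Pow(Mul(156, Add(1, 156)), Rational(1, 2))) = Add(Add(Mul(64, Add(-62, -38)), 10660), Pow(Mul(156, 157), Rational(1, 2))) = Add(Add(Mul(64, -100), 10660), Pow(24492, Rational(1, 2))) = Add(Add(-6400, 10660), Mul(2, Pow(6123, Rational(1, 2)))) = Add(4260, Mul(2, Pow(6123, Rational(1, 2))))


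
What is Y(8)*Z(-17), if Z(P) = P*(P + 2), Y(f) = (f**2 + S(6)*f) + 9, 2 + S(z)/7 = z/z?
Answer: 4335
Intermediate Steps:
S(z) = -7 (S(z) = -14 + 7*(z/z) = -14 + 7*1 = -14 + 7 = -7)
Y(f) = 9 + f**2 - 7*f (Y(f) = (f**2 - 7*f) + 9 = 9 + f**2 - 7*f)
Z(P) = P*(2 + P)
Y(8)*Z(-17) = (9 + 8**2 - 7*8)*(-17*(2 - 17)) = (9 + 64 - 56)*(-17*(-15)) = 17*255 = 4335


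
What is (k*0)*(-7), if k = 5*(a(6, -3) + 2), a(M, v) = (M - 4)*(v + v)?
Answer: 0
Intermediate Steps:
a(M, v) = 2*v*(-4 + M) (a(M, v) = (-4 + M)*(2*v) = 2*v*(-4 + M))
k = -50 (k = 5*(2*(-3)*(-4 + 6) + 2) = 5*(2*(-3)*2 + 2) = 5*(-12 + 2) = 5*(-10) = -50)
(k*0)*(-7) = -50*0*(-7) = 0*(-7) = 0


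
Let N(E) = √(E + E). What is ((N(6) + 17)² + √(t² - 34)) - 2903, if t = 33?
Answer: -2602 + √1055 + 68*√3 ≈ -2451.7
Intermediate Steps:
N(E) = √2*√E (N(E) = √(2*E) = √2*√E)
((N(6) + 17)² + √(t² - 34)) - 2903 = ((√2*√6 + 17)² + √(33² - 34)) - 2903 = ((2*√3 + 17)² + √(1089 - 34)) - 2903 = ((17 + 2*√3)² + √1055) - 2903 = (√1055 + (17 + 2*√3)²) - 2903 = -2903 + √1055 + (17 + 2*√3)²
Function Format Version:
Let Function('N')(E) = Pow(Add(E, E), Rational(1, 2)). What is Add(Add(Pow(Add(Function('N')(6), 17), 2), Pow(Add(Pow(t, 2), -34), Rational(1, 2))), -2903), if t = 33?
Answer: Add(-2602, Pow(1055, Rational(1, 2)), Mul(68, Pow(3, Rational(1, 2)))) ≈ -2451.7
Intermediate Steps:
Function('N')(E) = Mul(Pow(2, Rational(1, 2)), Pow(E, Rational(1, 2))) (Function('N')(E) = Pow(Mul(2, E), Rational(1, 2)) = Mul(Pow(2, Rational(1, 2)), Pow(E, Rational(1, 2))))
Add(Add(Pow(Add(Function('N')(6), 17), 2), Pow(Add(Pow(t, 2), -34), Rational(1, 2))), -2903) = Add(Add(Pow(Add(Mul(Pow(2, Rational(1, 2)), Pow(6, Rational(1, 2))), 17), 2), Pow(Add(Pow(33, 2), -34), Rational(1, 2))), -2903) = Add(Add(Pow(Add(Mul(2, Pow(3, Rational(1, 2))), 17), 2), Pow(Add(1089, -34), Rational(1, 2))), -2903) = Add(Add(Pow(Add(17, Mul(2, Pow(3, Rational(1, 2)))), 2), Pow(1055, Rational(1, 2))), -2903) = Add(Add(Pow(1055, Rational(1, 2)), Pow(Add(17, Mul(2, Pow(3, Rational(1, 2)))), 2)), -2903) = Add(-2903, Pow(1055, Rational(1, 2)), Pow(Add(17, Mul(2, Pow(3, Rational(1, 2)))), 2))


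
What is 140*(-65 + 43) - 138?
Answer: -3218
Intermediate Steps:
140*(-65 + 43) - 138 = 140*(-22) - 138 = -3080 - 138 = -3218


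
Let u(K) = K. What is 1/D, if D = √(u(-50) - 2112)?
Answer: -I*√2162/2162 ≈ -0.021507*I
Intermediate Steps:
D = I*√2162 (D = √(-50 - 2112) = √(-2162) = I*√2162 ≈ 46.497*I)
1/D = 1/(I*√2162) = -I*√2162/2162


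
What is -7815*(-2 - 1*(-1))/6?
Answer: 2605/2 ≈ 1302.5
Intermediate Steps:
-7815*(-2 - 1*(-1))/6 = -7815*(-2 + 1)/6 = -(-7815)/6 = -7815*(-⅙) = 2605/2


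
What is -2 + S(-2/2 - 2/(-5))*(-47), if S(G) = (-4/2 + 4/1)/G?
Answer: 464/3 ≈ 154.67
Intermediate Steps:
S(G) = 2/G (S(G) = (-4*½ + 4*1)/G = (-2 + 4)/G = 2/G)
-2 + S(-2/2 - 2/(-5))*(-47) = -2 + (2/(-2/2 - 2/(-5)))*(-47) = -2 + (2/(-2*½ - 2*(-⅕)))*(-47) = -2 + (2/(-1 + ⅖))*(-47) = -2 + (2/(-⅗))*(-47) = -2 + (2*(-5/3))*(-47) = -2 - 10/3*(-47) = -2 + 470/3 = 464/3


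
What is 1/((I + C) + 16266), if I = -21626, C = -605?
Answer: -1/5965 ≈ -0.00016764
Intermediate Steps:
1/((I + C) + 16266) = 1/((-21626 - 605) + 16266) = 1/(-22231 + 16266) = 1/(-5965) = -1/5965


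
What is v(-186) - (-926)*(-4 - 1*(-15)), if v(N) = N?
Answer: 10000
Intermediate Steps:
v(-186) - (-926)*(-4 - 1*(-15)) = -186 - (-926)*(-4 - 1*(-15)) = -186 - (-926)*(-4 + 15) = -186 - (-926)*11 = -186 - 1*(-10186) = -186 + 10186 = 10000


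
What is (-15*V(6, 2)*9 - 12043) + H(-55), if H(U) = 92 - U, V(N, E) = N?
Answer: -12706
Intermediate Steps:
(-15*V(6, 2)*9 - 12043) + H(-55) = (-15*6*9 - 12043) + (92 - 1*(-55)) = (-90*9 - 12043) + (92 + 55) = (-810 - 12043) + 147 = -12853 + 147 = -12706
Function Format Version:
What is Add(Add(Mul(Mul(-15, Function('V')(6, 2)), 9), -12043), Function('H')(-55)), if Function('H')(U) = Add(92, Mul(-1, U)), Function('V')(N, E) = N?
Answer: -12706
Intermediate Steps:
Add(Add(Mul(Mul(-15, Function('V')(6, 2)), 9), -12043), Function('H')(-55)) = Add(Add(Mul(Mul(-15, 6), 9), -12043), Add(92, Mul(-1, -55))) = Add(Add(Mul(-90, 9), -12043), Add(92, 55)) = Add(Add(-810, -12043), 147) = Add(-12853, 147) = -12706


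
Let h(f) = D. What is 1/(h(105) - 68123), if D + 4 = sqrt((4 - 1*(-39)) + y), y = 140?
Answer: -22709/1547095982 - sqrt(183)/4641287946 ≈ -1.4681e-5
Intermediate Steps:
D = -4 + sqrt(183) (D = -4 + sqrt((4 - 1*(-39)) + 140) = -4 + sqrt((4 + 39) + 140) = -4 + sqrt(43 + 140) = -4 + sqrt(183) ≈ 9.5278)
h(f) = -4 + sqrt(183)
1/(h(105) - 68123) = 1/((-4 + sqrt(183)) - 68123) = 1/(-68127 + sqrt(183))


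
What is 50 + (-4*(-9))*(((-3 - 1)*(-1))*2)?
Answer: 338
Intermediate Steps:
50 + (-4*(-9))*(((-3 - 1)*(-1))*2) = 50 + 36*(-4*(-1)*2) = 50 + 36*(4*2) = 50 + 36*8 = 50 + 288 = 338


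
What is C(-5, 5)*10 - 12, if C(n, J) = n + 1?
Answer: -52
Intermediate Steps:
C(n, J) = 1 + n
C(-5, 5)*10 - 12 = (1 - 5)*10 - 12 = -4*10 - 12 = -40 - 12 = -52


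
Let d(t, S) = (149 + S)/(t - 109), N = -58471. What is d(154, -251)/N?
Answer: 34/877065 ≈ 3.8766e-5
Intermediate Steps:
d(t, S) = (149 + S)/(-109 + t)
d(154, -251)/N = ((149 - 251)/(-109 + 154))/(-58471) = (-102/45)*(-1/58471) = ((1/45)*(-102))*(-1/58471) = -34/15*(-1/58471) = 34/877065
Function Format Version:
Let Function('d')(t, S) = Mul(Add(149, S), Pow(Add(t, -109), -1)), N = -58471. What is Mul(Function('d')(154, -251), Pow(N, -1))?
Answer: Rational(34, 877065) ≈ 3.8766e-5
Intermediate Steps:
Function('d')(t, S) = Mul(Pow(Add(-109, t), -1), Add(149, S)) (Function('d')(t, S) = Mul(Add(149, S), Pow(Add(-109, t), -1)) = Mul(Pow(Add(-109, t), -1), Add(149, S)))
Mul(Function('d')(154, -251), Pow(N, -1)) = Mul(Mul(Pow(Add(-109, 154), -1), Add(149, -251)), Pow(-58471, -1)) = Mul(Mul(Pow(45, -1), -102), Rational(-1, 58471)) = Mul(Mul(Rational(1, 45), -102), Rational(-1, 58471)) = Mul(Rational(-34, 15), Rational(-1, 58471)) = Rational(34, 877065)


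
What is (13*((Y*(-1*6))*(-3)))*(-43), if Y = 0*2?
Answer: 0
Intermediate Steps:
Y = 0
(13*((Y*(-1*6))*(-3)))*(-43) = (13*((0*(-1*6))*(-3)))*(-43) = (13*((0*(-6))*(-3)))*(-43) = (13*(0*(-3)))*(-43) = (13*0)*(-43) = 0*(-43) = 0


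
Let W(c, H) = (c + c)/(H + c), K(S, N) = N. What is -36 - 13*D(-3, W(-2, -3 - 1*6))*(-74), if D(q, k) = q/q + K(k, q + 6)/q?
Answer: -36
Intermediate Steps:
W(c, H) = 2*c/(H + c) (W(c, H) = (2*c)/(H + c) = 2*c/(H + c))
D(q, k) = 1 + (6 + q)/q (D(q, k) = q/q + (q + 6)/q = 1 + (6 + q)/q)
-36 - 13*D(-3, W(-2, -3 - 1*6))*(-74) = -36 - 13*(2 + 6/(-3))*(-74) = -36 - 13*(2 + 6*(-1/3))*(-74) = -36 - 13*(2 - 2)*(-74) = -36 - 13*0*(-74) = -36 + 0*(-74) = -36 + 0 = -36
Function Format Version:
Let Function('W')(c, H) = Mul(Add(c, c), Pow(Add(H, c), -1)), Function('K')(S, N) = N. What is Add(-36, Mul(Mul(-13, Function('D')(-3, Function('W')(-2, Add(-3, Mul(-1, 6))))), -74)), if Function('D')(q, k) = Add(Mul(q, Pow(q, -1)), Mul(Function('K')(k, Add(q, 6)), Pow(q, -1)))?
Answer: -36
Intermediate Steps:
Function('W')(c, H) = Mul(2, c, Pow(Add(H, c), -1)) (Function('W')(c, H) = Mul(Mul(2, c), Pow(Add(H, c), -1)) = Mul(2, c, Pow(Add(H, c), -1)))
Function('D')(q, k) = Add(1, Mul(Pow(q, -1), Add(6, q))) (Function('D')(q, k) = Add(Mul(q, Pow(q, -1)), Mul(Add(q, 6), Pow(q, -1))) = Add(1, Mul(Add(6, q), Pow(q, -1))) = Add(1, Mul(Pow(q, -1), Add(6, q))))
Add(-36, Mul(Mul(-13, Function('D')(-3, Function('W')(-2, Add(-3, Mul(-1, 6))))), -74)) = Add(-36, Mul(Mul(-13, Add(2, Mul(6, Pow(-3, -1)))), -74)) = Add(-36, Mul(Mul(-13, Add(2, Mul(6, Rational(-1, 3)))), -74)) = Add(-36, Mul(Mul(-13, Add(2, -2)), -74)) = Add(-36, Mul(Mul(-13, 0), -74)) = Add(-36, Mul(0, -74)) = Add(-36, 0) = -36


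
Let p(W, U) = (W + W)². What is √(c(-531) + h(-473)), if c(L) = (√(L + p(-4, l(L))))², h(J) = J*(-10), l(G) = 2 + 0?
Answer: 7*√87 ≈ 65.292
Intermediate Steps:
l(G) = 2
h(J) = -10*J
p(W, U) = 4*W² (p(W, U) = (2*W)² = 4*W²)
c(L) = 64 + L (c(L) = (√(L + 4*(-4)²))² = (√(L + 4*16))² = (√(L + 64))² = (√(64 + L))² = 64 + L)
√(c(-531) + h(-473)) = √((64 - 531) - 10*(-473)) = √(-467 + 4730) = √4263 = 7*√87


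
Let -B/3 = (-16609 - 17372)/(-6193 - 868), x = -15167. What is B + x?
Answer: -107196130/7061 ≈ -15181.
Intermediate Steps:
B = -101943/7061 (B = -3*(-16609 - 17372)/(-6193 - 868) = -(-101943)/(-7061) = -(-101943)*(-1)/7061 = -3*33981/7061 = -101943/7061 ≈ -14.437)
B + x = -101943/7061 - 15167 = -107196130/7061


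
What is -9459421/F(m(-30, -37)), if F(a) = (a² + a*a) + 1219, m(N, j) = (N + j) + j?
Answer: -9459421/22851 ≈ -413.96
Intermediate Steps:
m(N, j) = N + 2*j
F(a) = 1219 + 2*a² (F(a) = (a² + a²) + 1219 = 2*a² + 1219 = 1219 + 2*a²)
-9459421/F(m(-30, -37)) = -9459421/(1219 + 2*(-30 + 2*(-37))²) = -9459421/(1219 + 2*(-30 - 74)²) = -9459421/(1219 + 2*(-104)²) = -9459421/(1219 + 2*10816) = -9459421/(1219 + 21632) = -9459421/22851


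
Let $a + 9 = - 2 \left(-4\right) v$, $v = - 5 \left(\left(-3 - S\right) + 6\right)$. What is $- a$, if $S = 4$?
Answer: $-31$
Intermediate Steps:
$v = 5$ ($v = - 5 \left(\left(-3 - 4\right) + 6\right) = - 5 \left(-7 + 6\right) = \left(-5\right) \left(-1\right) = 5$)
$a = 31$ ($a = -9 - 2 \left(-4\right) 5 = -9 - \left(-8\right) 5 = -9 - -40 = -9 + 40 = 31$)
$- a = \left(-1\right) 31 = -31$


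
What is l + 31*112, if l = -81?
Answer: 3391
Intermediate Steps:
l + 31*112 = -81 + 31*112 = -81 + 3472 = 3391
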